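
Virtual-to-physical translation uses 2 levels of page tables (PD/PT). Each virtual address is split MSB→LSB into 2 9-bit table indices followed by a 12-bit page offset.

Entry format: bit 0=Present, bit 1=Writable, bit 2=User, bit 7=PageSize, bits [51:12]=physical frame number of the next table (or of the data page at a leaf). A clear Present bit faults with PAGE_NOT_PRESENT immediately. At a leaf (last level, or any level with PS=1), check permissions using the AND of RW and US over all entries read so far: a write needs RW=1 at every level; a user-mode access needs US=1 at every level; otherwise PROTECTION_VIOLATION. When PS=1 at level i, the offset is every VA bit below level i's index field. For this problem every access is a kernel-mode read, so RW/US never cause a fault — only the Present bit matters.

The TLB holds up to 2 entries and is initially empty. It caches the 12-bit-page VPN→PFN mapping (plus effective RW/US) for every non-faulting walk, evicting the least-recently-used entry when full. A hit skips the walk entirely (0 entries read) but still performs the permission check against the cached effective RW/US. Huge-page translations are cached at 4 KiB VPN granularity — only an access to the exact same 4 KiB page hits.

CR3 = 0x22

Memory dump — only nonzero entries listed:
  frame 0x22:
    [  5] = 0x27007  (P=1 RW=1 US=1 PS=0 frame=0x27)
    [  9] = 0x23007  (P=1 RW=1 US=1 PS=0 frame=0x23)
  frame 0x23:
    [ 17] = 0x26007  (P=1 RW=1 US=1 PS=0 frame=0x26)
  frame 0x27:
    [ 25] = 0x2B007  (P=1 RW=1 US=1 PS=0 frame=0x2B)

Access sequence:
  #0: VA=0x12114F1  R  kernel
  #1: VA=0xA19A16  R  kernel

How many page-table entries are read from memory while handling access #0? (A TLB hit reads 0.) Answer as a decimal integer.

Trace:
#0 VA=0x12114F1 (r,kernel):
  lvl0: tbl 0x22, slot 9 ⇒ 0x23007 (P1/RW1/US1/PS0)
  lvl1: tbl 0x23, slot 17 ⇒ 0x26007 (P1/RW1/US1/PS0)
  ⇒ phys 0x264F1  [2 reads]
#1 VA=0xA19A16 (r,kernel):
  lvl0: tbl 0x22, slot 5 ⇒ 0x27007 (P1/RW1/US1/PS0)
  lvl1: tbl 0x27, slot 25 ⇒ 0x2B007 (P1/RW1/US1/PS0)
  ⇒ phys 0x2BA16  [2 reads]

Entries read for #0: 2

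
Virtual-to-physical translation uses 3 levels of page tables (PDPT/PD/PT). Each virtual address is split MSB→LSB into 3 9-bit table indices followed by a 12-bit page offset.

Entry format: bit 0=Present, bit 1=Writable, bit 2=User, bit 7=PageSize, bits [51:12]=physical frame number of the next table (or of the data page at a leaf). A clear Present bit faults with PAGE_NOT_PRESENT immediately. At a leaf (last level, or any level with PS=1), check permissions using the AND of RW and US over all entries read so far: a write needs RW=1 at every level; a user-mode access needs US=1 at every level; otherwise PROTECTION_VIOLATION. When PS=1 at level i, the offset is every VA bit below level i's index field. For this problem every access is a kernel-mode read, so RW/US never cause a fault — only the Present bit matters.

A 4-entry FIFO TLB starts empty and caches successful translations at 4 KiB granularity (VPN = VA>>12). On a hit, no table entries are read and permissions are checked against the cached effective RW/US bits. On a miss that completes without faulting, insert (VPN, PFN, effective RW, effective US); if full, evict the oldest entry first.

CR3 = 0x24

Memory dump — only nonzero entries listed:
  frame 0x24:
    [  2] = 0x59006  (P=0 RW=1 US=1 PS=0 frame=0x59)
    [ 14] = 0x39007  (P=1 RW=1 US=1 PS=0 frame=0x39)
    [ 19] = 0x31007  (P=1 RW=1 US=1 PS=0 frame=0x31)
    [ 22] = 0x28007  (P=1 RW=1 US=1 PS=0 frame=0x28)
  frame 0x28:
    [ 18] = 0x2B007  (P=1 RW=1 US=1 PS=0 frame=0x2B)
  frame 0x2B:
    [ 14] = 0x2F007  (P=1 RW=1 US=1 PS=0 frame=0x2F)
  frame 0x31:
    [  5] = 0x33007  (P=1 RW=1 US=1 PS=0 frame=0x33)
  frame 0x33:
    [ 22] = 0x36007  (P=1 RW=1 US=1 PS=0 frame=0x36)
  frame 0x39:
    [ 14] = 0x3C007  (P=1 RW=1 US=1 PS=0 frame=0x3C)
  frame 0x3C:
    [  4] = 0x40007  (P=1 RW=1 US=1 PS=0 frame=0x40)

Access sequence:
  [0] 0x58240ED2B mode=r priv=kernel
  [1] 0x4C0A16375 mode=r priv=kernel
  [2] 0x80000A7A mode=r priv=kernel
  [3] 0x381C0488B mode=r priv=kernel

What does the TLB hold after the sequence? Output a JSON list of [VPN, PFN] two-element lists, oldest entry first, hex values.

Walk each access:
#0 VA=0x58240ED2B (r,kernel):
  [0] read 0x24 idx=22: raw=0x28007 flags P=1 W=1 U=1 S=0
  [1] read 0x28 idx=18: raw=0x2B007 flags P=1 W=1 U=1 S=0
  [2] read 0x2B idx=14: raw=0x2F007 flags P=1 W=1 U=1 S=0
  ✓ 0x2FD2B  — 3 lookups
#1 VA=0x4C0A16375 (r,kernel):
  [0] read 0x24 idx=19: raw=0x31007 flags P=1 W=1 U=1 S=0
  [1] read 0x31 idx=5: raw=0x33007 flags P=1 W=1 U=1 S=0
  [2] read 0x33 idx=22: raw=0x36007 flags P=1 W=1 U=1 S=0
  ✓ 0x36375  — 3 lookups
#2 VA=0x80000A7A (r,kernel):
  [0] read 0x24 idx=2: raw=0x59006 flags P=0 W=1 U=1 S=0
  ✗ PAGE_NOT_PRESENT  [1 reads]
#3 VA=0x381C0488B (r,kernel):
  [0] read 0x24 idx=14: raw=0x39007 flags P=1 W=1 U=1 S=0
  [1] read 0x39 idx=14: raw=0x3C007 flags P=1 W=1 U=1 S=0
  [2] read 0x3C idx=4: raw=0x40007 flags P=1 W=1 U=1 S=0
  ✓ 0x4088B  — 3 lookups

TLB: [["0x58240E", "0x2F"], ["0x4C0A16", "0x36"], ["0x381C04", "0x40"]]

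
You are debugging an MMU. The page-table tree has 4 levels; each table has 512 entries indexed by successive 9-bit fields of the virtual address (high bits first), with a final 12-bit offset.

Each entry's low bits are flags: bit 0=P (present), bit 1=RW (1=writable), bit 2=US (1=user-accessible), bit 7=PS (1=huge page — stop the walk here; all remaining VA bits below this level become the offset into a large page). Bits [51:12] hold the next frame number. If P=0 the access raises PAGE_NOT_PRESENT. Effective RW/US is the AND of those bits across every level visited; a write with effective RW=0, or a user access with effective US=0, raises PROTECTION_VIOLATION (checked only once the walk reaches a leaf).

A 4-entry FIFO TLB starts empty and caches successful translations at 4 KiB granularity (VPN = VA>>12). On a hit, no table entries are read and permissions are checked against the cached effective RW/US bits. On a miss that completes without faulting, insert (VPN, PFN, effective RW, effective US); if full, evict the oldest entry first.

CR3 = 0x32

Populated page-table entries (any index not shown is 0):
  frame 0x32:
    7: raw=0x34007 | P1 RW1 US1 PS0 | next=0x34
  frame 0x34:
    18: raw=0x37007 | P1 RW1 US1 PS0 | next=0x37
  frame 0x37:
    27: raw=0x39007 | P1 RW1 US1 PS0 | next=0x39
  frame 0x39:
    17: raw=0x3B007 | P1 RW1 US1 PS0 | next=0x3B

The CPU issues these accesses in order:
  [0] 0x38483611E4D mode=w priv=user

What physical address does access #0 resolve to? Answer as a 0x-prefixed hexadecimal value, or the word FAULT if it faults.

Trace:
#0 VA=0x38483611E4D (w,user):
  L0 @0x32[7] → 0x34007  P=1,RW=1,US=1,PS=0
  L1 @0x34[18] → 0x37007  P=1,RW=1,US=1,PS=0
  L2 @0x37[27] → 0x39007  P=1,RW=1,US=1,PS=0
  L3 @0x39[17] → 0x3B007  P=1,RW=1,US=1,PS=0
  ⇒ phys 0x3BE4D  [4 reads]

Access #0 PA: 0x3BE4D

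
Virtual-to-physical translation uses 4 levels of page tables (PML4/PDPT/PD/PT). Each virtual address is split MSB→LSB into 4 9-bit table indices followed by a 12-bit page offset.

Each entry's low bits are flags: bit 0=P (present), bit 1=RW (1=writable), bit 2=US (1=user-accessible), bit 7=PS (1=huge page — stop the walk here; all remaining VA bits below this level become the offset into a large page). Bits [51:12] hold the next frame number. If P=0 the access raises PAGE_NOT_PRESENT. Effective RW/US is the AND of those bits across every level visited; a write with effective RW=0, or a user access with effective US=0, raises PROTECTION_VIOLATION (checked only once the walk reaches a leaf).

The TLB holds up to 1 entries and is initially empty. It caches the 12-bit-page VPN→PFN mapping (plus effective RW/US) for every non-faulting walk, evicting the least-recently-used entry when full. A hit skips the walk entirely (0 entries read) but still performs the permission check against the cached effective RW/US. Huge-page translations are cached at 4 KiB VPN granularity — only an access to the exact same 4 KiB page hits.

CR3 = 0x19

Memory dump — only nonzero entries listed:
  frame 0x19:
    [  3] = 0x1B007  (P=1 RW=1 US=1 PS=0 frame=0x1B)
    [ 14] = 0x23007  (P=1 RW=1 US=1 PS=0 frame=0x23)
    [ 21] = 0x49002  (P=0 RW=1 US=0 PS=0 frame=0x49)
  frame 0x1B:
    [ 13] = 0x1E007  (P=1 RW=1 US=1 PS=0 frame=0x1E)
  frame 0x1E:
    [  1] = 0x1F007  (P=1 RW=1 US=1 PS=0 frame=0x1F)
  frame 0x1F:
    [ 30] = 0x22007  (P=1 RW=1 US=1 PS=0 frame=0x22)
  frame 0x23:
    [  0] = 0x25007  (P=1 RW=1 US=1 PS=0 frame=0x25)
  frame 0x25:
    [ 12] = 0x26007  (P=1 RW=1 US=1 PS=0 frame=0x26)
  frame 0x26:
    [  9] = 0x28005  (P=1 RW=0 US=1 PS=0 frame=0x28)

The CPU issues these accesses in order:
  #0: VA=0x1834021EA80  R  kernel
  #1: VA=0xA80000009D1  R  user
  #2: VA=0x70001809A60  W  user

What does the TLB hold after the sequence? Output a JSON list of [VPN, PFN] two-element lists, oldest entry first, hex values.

Trace:
#0 VA=0x1834021EA80 (r,kernel):
  L0 @0x19[3] → 0x1B007  P=1,RW=1,US=1,PS=0
  L1 @0x1B[13] → 0x1E007  P=1,RW=1,US=1,PS=0
  L2 @0x1E[1] → 0x1F007  P=1,RW=1,US=1,PS=0
  L3 @0x1F[30] → 0x22007  P=1,RW=1,US=1,PS=0
  → PA=0x22A80  (4 entries read)
#1 VA=0xA80000009D1 (r,user):
  L0 @0x19[21] → 0x49002  P=0,RW=1,US=0,PS=0
  ✗ PAGE_NOT_PRESENT  [1 reads]
#2 VA=0x70001809A60 (w,user):
  L0 @0x19[14] → 0x23007  P=1,RW=1,US=1,PS=0
  L1 @0x23[0] → 0x25007  P=1,RW=1,US=1,PS=0
  L2 @0x25[12] → 0x26007  P=1,RW=1,US=1,PS=0
  L3 @0x26[9] → 0x28005  P=1,RW=0,US=1,PS=0
  ✗ PROTECTION_VIOLATION  [4 reads]

TLB: [["0x1834021E", "0x22"]]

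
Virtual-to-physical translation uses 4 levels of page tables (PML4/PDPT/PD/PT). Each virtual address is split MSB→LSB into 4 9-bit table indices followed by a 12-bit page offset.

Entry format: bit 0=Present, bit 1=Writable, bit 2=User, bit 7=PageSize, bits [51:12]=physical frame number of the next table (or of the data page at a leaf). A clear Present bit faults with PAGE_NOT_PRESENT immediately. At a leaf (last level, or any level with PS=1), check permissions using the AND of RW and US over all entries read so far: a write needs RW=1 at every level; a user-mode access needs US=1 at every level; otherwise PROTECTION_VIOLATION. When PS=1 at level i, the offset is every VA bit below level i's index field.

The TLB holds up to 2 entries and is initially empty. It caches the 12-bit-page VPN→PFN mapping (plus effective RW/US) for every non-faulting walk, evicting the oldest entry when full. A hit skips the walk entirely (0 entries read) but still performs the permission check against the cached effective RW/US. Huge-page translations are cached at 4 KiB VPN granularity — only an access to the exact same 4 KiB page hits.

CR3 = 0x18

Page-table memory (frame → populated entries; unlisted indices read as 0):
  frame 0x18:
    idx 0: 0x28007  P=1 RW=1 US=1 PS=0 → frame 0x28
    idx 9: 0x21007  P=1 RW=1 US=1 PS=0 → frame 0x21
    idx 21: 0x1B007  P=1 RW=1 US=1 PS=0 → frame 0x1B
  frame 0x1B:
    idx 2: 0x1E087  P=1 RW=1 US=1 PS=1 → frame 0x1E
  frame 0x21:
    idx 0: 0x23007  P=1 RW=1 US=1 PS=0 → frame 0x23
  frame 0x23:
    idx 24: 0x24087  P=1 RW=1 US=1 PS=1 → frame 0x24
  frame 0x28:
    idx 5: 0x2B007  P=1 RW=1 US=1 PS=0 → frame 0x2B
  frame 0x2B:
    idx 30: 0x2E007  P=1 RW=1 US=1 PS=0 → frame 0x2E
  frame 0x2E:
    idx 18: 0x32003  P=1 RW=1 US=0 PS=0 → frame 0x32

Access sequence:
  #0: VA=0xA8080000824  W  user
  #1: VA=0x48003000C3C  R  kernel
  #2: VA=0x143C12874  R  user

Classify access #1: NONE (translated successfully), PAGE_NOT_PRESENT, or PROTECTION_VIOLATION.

Per-access translation:
#0 VA=0xA8080000824 (w,user):
  [0] read 0x18 idx=21: raw=0x1B007 flags P=1 W=1 U=1 S=0
  [1] read 0x1B idx=2: raw=0x1E087 flags P=1 W=1 U=1 S=1
  ⇒ phys 0x1E824 (huge @L1)  [2 reads]
#1 VA=0x48003000C3C (r,kernel):
  [0] read 0x18 idx=9: raw=0x21007 flags P=1 W=1 U=1 S=0
  [1] read 0x21 idx=0: raw=0x23007 flags P=1 W=1 U=1 S=0
  [2] read 0x23 idx=24: raw=0x24087 flags P=1 W=1 U=1 S=1
  ⇒ phys 0x24C3C (huge @L2)  [3 reads]
#2 VA=0x143C12874 (r,user):
  [0] read 0x18 idx=0: raw=0x28007 flags P=1 W=1 U=1 S=0
  [1] read 0x28 idx=5: raw=0x2B007 flags P=1 W=1 U=1 S=0
  [2] read 0x2B idx=30: raw=0x2E007 flags P=1 W=1 U=1 S=0
  [3] read 0x2E idx=18: raw=0x32003 flags P=1 W=1 U=0 S=0
  → PROTECTION_VIOLATION  (4 entries read)

Access #1 fault: NONE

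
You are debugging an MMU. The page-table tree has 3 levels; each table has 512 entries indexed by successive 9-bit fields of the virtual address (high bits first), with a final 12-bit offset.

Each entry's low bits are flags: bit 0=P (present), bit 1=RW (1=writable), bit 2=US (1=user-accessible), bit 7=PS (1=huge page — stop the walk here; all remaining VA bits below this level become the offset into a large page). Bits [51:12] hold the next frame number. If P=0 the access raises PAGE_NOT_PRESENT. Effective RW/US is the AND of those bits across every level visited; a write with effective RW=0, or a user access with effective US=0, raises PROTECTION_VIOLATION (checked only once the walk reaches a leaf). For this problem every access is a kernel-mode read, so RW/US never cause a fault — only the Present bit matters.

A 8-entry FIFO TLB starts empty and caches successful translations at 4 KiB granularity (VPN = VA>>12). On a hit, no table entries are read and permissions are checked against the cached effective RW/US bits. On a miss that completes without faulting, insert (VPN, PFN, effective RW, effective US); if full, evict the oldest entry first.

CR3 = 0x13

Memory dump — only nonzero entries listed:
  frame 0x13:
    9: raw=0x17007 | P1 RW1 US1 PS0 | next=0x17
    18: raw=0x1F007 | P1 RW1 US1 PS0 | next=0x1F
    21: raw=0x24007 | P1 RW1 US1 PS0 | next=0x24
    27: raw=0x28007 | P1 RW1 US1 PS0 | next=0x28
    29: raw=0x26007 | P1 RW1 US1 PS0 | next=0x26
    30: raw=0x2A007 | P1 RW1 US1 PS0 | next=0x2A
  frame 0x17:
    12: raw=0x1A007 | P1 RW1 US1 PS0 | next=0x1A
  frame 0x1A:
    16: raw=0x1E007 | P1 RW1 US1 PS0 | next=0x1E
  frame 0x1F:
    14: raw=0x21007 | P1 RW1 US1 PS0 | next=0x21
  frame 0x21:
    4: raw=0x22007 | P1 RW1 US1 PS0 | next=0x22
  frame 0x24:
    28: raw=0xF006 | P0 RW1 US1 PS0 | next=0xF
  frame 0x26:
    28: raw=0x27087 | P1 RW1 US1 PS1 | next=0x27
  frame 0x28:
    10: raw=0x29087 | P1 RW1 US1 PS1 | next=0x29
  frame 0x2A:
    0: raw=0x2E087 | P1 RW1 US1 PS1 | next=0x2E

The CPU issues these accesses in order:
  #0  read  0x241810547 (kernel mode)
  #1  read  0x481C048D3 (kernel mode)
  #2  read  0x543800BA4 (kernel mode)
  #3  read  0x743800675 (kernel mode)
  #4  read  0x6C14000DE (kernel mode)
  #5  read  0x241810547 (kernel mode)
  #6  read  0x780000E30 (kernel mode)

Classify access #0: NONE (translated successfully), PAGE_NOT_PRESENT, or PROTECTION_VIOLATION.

Trace:
#0 VA=0x241810547 (r,kernel):
  L0: frame=0x13 idx=9 entry=0x17007 [P=1 RW=1 US=1 PS=0]
  L1: frame=0x17 idx=12 entry=0x1A007 [P=1 RW=1 US=1 PS=0]
  L2: frame=0x1A idx=16 entry=0x1E007 [P=1 RW=1 US=1 PS=0]
  ✓ 0x1E547  — 3 lookups
#1 VA=0x481C048D3 (r,kernel):
  L0: frame=0x13 idx=18 entry=0x1F007 [P=1 RW=1 US=1 PS=0]
  L1: frame=0x1F idx=14 entry=0x21007 [P=1 RW=1 US=1 PS=0]
  L2: frame=0x21 idx=4 entry=0x22007 [P=1 RW=1 US=1 PS=0]
  ✓ 0x228D3  — 3 lookups
#2 VA=0x543800BA4 (r,kernel):
  L0: frame=0x13 idx=21 entry=0x24007 [P=1 RW=1 US=1 PS=0]
  L1: frame=0x24 idx=28 entry=0xF006 [P=0 RW=1 US=1 PS=0]
  ⇒ fault: PAGE_NOT_PRESENT  — 2 lookups
#3 VA=0x743800675 (r,kernel):
  L0: frame=0x13 idx=29 entry=0x26007 [P=1 RW=1 US=1 PS=0]
  L1: frame=0x26 idx=28 entry=0x27087 [P=1 RW=1 US=1 PS=1]
  ✓ 0x27675 (huge @L1)  — 2 lookups
#4 VA=0x6C14000DE (r,kernel):
  L0: frame=0x13 idx=27 entry=0x28007 [P=1 RW=1 US=1 PS=0]
  L1: frame=0x28 idx=10 entry=0x29087 [P=1 RW=1 US=1 PS=1]
  ✓ 0x290DE (huge @L1)  — 2 lookups
#5 VA=0x241810547 (r,kernel):
  TLB hit vpn=0x241810 → PA=0x1E547
#6 VA=0x780000E30 (r,kernel):
  L0: frame=0x13 idx=30 entry=0x2A007 [P=1 RW=1 US=1 PS=0]
  L1: frame=0x2A idx=0 entry=0x2E087 [P=1 RW=1 US=1 PS=1]
  ✓ 0x2EE30 (huge @L1)  — 2 lookups

Access #0 fault: NONE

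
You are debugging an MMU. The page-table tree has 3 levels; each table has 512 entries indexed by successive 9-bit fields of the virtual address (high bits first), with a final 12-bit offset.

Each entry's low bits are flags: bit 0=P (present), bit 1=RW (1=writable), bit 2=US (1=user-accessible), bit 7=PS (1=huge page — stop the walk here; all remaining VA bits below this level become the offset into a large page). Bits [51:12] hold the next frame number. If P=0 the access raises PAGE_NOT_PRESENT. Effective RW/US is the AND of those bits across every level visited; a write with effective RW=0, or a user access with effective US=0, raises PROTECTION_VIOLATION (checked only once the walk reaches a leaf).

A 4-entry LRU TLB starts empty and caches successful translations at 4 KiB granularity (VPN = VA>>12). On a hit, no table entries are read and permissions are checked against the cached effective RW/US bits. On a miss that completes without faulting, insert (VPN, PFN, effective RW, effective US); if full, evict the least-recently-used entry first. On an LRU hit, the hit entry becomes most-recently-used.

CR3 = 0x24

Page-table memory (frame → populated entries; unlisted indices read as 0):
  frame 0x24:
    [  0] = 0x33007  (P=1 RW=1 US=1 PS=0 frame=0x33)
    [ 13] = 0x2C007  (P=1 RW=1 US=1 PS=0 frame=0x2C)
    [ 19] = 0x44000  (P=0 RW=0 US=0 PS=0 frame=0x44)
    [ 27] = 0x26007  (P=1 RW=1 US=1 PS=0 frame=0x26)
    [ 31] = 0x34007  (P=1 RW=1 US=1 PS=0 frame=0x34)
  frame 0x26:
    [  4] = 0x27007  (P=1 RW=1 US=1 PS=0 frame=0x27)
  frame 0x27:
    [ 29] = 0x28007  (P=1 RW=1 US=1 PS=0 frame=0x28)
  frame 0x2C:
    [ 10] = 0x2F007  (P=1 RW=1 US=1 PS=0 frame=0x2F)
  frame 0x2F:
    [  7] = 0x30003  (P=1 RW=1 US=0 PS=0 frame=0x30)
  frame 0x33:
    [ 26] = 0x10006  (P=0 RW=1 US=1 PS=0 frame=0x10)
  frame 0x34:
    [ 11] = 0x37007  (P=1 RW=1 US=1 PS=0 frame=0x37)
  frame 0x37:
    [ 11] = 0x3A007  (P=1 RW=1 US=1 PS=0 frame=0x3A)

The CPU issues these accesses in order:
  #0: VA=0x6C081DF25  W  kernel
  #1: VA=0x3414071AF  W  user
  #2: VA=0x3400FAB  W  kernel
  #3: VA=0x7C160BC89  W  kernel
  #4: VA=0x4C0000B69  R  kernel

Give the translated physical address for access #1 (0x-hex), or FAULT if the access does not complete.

Per-access translation:
#0 VA=0x6C081DF25 (w,kernel):
  [0] read 0x24 idx=27: raw=0x26007 flags P=1 W=1 U=1 S=0
  [1] read 0x26 idx=4: raw=0x27007 flags P=1 W=1 U=1 S=0
  [2] read 0x27 idx=29: raw=0x28007 flags P=1 W=1 U=1 S=0
  ⇒ phys 0x28F25  [3 reads]
#1 VA=0x3414071AF (w,user):
  [0] read 0x24 idx=13: raw=0x2C007 flags P=1 W=1 U=1 S=0
  [1] read 0x2C idx=10: raw=0x2F007 flags P=1 W=1 U=1 S=0
  [2] read 0x2F idx=7: raw=0x30003 flags P=1 W=1 U=0 S=0
  → PROTECTION_VIOLATION  (3 entries read)
#2 VA=0x3400FAB (w,kernel):
  [0] read 0x24 idx=0: raw=0x33007 flags P=1 W=1 U=1 S=0
  [1] read 0x33 idx=26: raw=0x10006 flags P=0 W=1 U=1 S=0
  → PAGE_NOT_PRESENT  (2 entries read)
#3 VA=0x7C160BC89 (w,kernel):
  [0] read 0x24 idx=31: raw=0x34007 flags P=1 W=1 U=1 S=0
  [1] read 0x34 idx=11: raw=0x37007 flags P=1 W=1 U=1 S=0
  [2] read 0x37 idx=11: raw=0x3A007 flags P=1 W=1 U=1 S=0
  ⇒ phys 0x3AC89  [3 reads]
#4 VA=0x4C0000B69 (r,kernel):
  [0] read 0x24 idx=19: raw=0x44000 flags P=0 W=0 U=0 S=0
  → PAGE_NOT_PRESENT  (1 entries read)

Access #1 PA: FAULT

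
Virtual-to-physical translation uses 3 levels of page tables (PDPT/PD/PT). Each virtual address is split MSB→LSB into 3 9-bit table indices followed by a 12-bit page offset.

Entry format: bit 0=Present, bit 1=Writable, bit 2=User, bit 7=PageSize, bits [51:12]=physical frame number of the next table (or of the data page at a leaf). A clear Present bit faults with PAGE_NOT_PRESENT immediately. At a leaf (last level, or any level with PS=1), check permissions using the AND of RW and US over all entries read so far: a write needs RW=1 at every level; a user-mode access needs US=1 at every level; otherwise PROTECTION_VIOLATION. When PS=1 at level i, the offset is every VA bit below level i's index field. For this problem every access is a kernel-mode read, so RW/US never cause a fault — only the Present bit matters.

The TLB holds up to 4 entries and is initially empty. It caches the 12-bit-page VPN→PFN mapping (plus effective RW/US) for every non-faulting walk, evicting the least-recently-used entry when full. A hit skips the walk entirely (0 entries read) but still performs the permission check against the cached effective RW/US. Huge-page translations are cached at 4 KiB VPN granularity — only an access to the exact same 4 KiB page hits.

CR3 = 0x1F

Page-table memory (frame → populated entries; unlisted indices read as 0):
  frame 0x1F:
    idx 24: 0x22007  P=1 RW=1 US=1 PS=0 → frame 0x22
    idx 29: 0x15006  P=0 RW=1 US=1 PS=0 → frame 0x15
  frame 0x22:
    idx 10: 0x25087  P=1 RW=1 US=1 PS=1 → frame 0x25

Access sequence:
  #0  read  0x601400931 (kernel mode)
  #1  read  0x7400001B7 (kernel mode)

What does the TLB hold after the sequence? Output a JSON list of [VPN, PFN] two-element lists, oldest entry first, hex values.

Trace:
#0 VA=0x601400931 (r,kernel):
  lvl0: tbl 0x1F, slot 24 ⇒ 0x22007 (P1/RW1/US1/PS0)
  lvl1: tbl 0x22, slot 10 ⇒ 0x25087 (P1/RW1/US1/PS1)
  ✓ 0x25931 (huge @L1)  — 2 lookups
#1 VA=0x7400001B7 (r,kernel):
  lvl0: tbl 0x1F, slot 29 ⇒ 0x15006 (P0/RW1/US1/PS0)
  → PAGE_NOT_PRESENT  (1 entries read)

TLB: [["0x601400", "0x25"]]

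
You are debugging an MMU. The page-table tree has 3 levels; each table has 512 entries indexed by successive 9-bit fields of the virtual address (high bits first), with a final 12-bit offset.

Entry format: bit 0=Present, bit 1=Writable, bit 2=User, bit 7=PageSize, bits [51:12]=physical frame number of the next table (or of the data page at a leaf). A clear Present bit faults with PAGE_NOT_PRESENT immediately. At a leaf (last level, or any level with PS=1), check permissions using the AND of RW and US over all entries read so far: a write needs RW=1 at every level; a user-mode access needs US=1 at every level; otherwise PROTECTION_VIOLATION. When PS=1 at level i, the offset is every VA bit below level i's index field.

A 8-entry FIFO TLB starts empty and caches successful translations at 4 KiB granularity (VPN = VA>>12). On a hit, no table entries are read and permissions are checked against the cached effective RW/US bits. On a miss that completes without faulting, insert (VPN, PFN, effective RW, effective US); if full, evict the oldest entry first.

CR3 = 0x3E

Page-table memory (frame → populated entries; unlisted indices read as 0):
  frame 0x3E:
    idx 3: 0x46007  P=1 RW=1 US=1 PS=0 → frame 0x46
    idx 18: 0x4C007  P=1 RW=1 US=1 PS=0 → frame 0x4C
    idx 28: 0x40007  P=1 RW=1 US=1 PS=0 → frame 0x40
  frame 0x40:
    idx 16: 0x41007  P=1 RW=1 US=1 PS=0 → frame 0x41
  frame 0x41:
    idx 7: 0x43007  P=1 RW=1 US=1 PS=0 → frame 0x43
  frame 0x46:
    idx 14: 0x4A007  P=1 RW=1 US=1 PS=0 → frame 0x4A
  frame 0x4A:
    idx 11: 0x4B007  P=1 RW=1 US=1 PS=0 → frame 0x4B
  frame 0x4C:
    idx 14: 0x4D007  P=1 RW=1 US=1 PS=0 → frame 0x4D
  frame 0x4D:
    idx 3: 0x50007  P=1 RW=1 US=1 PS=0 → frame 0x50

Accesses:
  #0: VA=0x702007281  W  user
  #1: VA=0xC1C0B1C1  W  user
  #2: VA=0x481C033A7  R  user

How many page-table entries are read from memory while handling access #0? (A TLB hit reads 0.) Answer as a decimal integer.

Walk each access:
#0 VA=0x702007281 (w,user):
  lvl0: tbl 0x3E, slot 28 ⇒ 0x40007 (P1/RW1/US1/PS0)
  lvl1: tbl 0x40, slot 16 ⇒ 0x41007 (P1/RW1/US1/PS0)
  lvl2: tbl 0x41, slot 7 ⇒ 0x43007 (P1/RW1/US1/PS0)
  → PA=0x43281  (3 entries read)
#1 VA=0xC1C0B1C1 (w,user):
  lvl0: tbl 0x3E, slot 3 ⇒ 0x46007 (P1/RW1/US1/PS0)
  lvl1: tbl 0x46, slot 14 ⇒ 0x4A007 (P1/RW1/US1/PS0)
  lvl2: tbl 0x4A, slot 11 ⇒ 0x4B007 (P1/RW1/US1/PS0)
  → PA=0x4B1C1  (3 entries read)
#2 VA=0x481C033A7 (r,user):
  lvl0: tbl 0x3E, slot 18 ⇒ 0x4C007 (P1/RW1/US1/PS0)
  lvl1: tbl 0x4C, slot 14 ⇒ 0x4D007 (P1/RW1/US1/PS0)
  lvl2: tbl 0x4D, slot 3 ⇒ 0x50007 (P1/RW1/US1/PS0)
  → PA=0x503A7  (3 entries read)

Entries read for #0: 3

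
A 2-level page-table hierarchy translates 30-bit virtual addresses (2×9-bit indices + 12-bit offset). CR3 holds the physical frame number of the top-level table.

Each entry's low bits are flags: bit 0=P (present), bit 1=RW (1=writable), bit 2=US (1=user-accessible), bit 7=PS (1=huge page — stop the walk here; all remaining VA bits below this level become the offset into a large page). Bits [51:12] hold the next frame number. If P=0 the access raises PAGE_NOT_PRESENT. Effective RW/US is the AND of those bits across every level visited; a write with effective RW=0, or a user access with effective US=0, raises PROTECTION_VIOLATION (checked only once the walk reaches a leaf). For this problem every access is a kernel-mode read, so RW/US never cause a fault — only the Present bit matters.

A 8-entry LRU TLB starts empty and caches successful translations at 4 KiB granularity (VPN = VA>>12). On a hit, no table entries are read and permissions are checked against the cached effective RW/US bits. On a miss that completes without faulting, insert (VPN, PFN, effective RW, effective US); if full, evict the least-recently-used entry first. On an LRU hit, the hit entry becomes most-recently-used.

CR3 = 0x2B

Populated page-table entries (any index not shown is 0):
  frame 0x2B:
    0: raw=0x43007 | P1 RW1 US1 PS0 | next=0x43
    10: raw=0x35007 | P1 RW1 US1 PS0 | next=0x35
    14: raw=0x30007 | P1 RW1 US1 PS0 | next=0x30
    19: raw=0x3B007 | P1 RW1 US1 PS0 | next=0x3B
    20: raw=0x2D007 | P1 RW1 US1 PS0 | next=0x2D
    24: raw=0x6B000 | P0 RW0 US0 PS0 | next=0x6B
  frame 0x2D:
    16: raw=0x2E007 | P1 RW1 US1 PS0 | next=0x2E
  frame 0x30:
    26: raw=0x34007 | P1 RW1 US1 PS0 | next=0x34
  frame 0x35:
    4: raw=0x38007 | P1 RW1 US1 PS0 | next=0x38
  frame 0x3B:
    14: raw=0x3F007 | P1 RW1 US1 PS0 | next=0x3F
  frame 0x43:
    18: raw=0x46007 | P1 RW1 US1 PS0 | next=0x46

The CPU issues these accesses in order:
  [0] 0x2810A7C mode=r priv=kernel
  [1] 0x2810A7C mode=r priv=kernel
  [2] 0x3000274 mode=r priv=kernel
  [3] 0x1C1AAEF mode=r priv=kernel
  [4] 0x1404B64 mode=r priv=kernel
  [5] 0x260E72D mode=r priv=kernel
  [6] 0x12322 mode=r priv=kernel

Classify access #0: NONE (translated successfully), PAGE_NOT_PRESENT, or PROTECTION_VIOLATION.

Walk each access:
#0 VA=0x2810A7C (r,kernel):
  L0 @0x2B[20] → 0x2D007  P=1,RW=1,US=1,PS=0
  L1 @0x2D[16] → 0x2E007  P=1,RW=1,US=1,PS=0
  ⇒ phys 0x2EA7C  [2 reads]
#1 VA=0x2810A7C (r,kernel):
  TLB hit vpn=0x2810 → PA=0x2EA7C
#2 VA=0x3000274 (r,kernel):
  L0 @0x2B[24] → 0x6B000  P=0,RW=0,US=0,PS=0
  ✗ PAGE_NOT_PRESENT  [1 reads]
#3 VA=0x1C1AAEF (r,kernel):
  L0 @0x2B[14] → 0x30007  P=1,RW=1,US=1,PS=0
  L1 @0x30[26] → 0x34007  P=1,RW=1,US=1,PS=0
  ⇒ phys 0x34AEF  [2 reads]
#4 VA=0x1404B64 (r,kernel):
  L0 @0x2B[10] → 0x35007  P=1,RW=1,US=1,PS=0
  L1 @0x35[4] → 0x38007  P=1,RW=1,US=1,PS=0
  ⇒ phys 0x38B64  [2 reads]
#5 VA=0x260E72D (r,kernel):
  L0 @0x2B[19] → 0x3B007  P=1,RW=1,US=1,PS=0
  L1 @0x3B[14] → 0x3F007  P=1,RW=1,US=1,PS=0
  ⇒ phys 0x3F72D  [2 reads]
#6 VA=0x12322 (r,kernel):
  L0 @0x2B[0] → 0x43007  P=1,RW=1,US=1,PS=0
  L1 @0x43[18] → 0x46007  P=1,RW=1,US=1,PS=0
  ⇒ phys 0x46322  [2 reads]

Access #0 fault: NONE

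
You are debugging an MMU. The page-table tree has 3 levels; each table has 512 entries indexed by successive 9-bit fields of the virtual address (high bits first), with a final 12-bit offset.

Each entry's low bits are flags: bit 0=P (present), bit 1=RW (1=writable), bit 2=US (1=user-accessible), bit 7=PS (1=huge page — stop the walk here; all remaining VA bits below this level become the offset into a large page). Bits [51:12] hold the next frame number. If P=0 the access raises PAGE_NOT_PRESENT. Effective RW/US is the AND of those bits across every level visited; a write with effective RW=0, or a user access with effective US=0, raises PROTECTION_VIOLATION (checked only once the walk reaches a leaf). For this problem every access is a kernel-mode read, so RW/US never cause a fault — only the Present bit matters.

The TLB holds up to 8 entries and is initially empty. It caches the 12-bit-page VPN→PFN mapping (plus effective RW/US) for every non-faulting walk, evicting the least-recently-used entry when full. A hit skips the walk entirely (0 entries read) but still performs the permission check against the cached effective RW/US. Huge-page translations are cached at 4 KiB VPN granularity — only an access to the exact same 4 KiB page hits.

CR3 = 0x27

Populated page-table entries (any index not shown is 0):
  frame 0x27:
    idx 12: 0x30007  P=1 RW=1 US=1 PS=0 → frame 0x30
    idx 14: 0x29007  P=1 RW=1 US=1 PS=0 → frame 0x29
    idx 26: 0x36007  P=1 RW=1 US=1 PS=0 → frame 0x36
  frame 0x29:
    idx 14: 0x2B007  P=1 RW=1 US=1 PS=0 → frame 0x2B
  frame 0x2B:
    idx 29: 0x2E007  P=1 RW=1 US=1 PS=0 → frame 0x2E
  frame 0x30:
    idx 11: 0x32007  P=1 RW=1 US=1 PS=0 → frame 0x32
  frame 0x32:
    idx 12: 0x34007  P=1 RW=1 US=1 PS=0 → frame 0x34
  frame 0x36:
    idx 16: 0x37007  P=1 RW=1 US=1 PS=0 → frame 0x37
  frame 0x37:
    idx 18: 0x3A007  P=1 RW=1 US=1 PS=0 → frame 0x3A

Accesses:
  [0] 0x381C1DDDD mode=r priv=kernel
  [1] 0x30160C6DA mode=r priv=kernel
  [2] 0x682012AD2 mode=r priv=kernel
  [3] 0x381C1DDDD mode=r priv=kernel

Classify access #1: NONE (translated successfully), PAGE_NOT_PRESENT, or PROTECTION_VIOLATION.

Trace:
#0 VA=0x381C1DDDD (r,kernel):
  [0] read 0x27 idx=14: raw=0x29007 flags P=1 W=1 U=1 S=0
  [1] read 0x29 idx=14: raw=0x2B007 flags P=1 W=1 U=1 S=0
  [2] read 0x2B idx=29: raw=0x2E007 flags P=1 W=1 U=1 S=0
  ✓ 0x2EDDD  — 3 lookups
#1 VA=0x30160C6DA (r,kernel):
  [0] read 0x27 idx=12: raw=0x30007 flags P=1 W=1 U=1 S=0
  [1] read 0x30 idx=11: raw=0x32007 flags P=1 W=1 U=1 S=0
  [2] read 0x32 idx=12: raw=0x34007 flags P=1 W=1 U=1 S=0
  ✓ 0x346DA  — 3 lookups
#2 VA=0x682012AD2 (r,kernel):
  [0] read 0x27 idx=26: raw=0x36007 flags P=1 W=1 U=1 S=0
  [1] read 0x36 idx=16: raw=0x37007 flags P=1 W=1 U=1 S=0
  [2] read 0x37 idx=18: raw=0x3A007 flags P=1 W=1 U=1 S=0
  ✓ 0x3AAD2  — 3 lookups
#3 VA=0x381C1DDDD (r,kernel):
  TLB hit vpn=0x381C1D → PA=0x2EDDD

Access #1 fault: NONE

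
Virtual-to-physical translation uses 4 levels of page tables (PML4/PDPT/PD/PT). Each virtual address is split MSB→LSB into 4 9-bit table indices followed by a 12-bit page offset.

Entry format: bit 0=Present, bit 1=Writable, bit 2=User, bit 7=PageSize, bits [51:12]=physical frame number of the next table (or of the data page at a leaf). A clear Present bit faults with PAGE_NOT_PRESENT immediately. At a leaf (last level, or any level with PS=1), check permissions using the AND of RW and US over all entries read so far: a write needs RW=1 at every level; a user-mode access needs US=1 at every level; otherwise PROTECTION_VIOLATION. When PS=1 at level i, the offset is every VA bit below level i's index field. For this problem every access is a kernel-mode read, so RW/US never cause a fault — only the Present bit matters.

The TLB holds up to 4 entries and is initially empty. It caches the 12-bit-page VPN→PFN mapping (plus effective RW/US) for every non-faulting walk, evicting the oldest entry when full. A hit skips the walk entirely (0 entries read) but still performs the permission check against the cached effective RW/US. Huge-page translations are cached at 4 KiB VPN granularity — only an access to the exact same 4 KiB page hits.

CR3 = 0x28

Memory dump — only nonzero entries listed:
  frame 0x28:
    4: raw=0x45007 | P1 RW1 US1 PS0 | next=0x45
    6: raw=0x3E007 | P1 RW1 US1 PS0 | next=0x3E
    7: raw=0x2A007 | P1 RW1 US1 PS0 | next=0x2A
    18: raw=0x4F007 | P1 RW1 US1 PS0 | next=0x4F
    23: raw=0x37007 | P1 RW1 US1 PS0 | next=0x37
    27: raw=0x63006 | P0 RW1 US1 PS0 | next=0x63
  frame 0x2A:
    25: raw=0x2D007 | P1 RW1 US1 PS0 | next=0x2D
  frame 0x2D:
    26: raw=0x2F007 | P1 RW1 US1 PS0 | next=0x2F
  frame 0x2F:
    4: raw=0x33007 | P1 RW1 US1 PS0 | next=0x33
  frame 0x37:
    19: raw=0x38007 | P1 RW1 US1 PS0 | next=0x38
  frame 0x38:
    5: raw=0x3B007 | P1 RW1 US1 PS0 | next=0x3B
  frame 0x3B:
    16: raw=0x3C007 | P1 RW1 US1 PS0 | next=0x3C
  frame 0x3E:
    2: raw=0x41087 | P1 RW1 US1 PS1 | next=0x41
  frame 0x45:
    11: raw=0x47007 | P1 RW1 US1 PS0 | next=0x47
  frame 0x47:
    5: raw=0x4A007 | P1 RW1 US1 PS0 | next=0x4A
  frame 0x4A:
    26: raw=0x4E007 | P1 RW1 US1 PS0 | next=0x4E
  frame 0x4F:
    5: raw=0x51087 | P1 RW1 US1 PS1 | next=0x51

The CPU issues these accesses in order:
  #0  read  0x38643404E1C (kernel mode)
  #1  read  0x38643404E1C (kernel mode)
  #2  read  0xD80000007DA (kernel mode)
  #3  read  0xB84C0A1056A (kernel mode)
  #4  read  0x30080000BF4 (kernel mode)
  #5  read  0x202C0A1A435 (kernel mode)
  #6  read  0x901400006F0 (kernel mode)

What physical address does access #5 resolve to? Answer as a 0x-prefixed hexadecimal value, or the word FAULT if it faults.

Trace:
#0 VA=0x38643404E1C (r,kernel):
  [0] read 0x28 idx=7: raw=0x2A007 flags P=1 W=1 U=1 S=0
  [1] read 0x2A idx=25: raw=0x2D007 flags P=1 W=1 U=1 S=0
  [2] read 0x2D idx=26: raw=0x2F007 flags P=1 W=1 U=1 S=0
  [3] read 0x2F idx=4: raw=0x33007 flags P=1 W=1 U=1 S=0
  → PA=0x33E1C  (4 entries read)
#1 VA=0x38643404E1C (r,kernel):
  TLB hit vpn=0x38643404 → PA=0x33E1C
#2 VA=0xD80000007DA (r,kernel):
  [0] read 0x28 idx=27: raw=0x63006 flags P=0 W=1 U=1 S=0
  → PAGE_NOT_PRESENT  (1 entries read)
#3 VA=0xB84C0A1056A (r,kernel):
  [0] read 0x28 idx=23: raw=0x37007 flags P=1 W=1 U=1 S=0
  [1] read 0x37 idx=19: raw=0x38007 flags P=1 W=1 U=1 S=0
  [2] read 0x38 idx=5: raw=0x3B007 flags P=1 W=1 U=1 S=0
  [3] read 0x3B idx=16: raw=0x3C007 flags P=1 W=1 U=1 S=0
  → PA=0x3C56A  (4 entries read)
#4 VA=0x30080000BF4 (r,kernel):
  [0] read 0x28 idx=6: raw=0x3E007 flags P=1 W=1 U=1 S=0
  [1] read 0x3E idx=2: raw=0x41087 flags P=1 W=1 U=1 S=1
  → PA=0x41BF4 (huge @L1)  (2 entries read)
#5 VA=0x202C0A1A435 (r,kernel):
  [0] read 0x28 idx=4: raw=0x45007 flags P=1 W=1 U=1 S=0
  [1] read 0x45 idx=11: raw=0x47007 flags P=1 W=1 U=1 S=0
  [2] read 0x47 idx=5: raw=0x4A007 flags P=1 W=1 U=1 S=0
  [3] read 0x4A idx=26: raw=0x4E007 flags P=1 W=1 U=1 S=0
  → PA=0x4E435  (4 entries read)
#6 VA=0x901400006F0 (r,kernel):
  [0] read 0x28 idx=18: raw=0x4F007 flags P=1 W=1 U=1 S=0
  [1] read 0x4F idx=5: raw=0x51087 flags P=1 W=1 U=1 S=1
  → PA=0x516F0 (huge @L1)  (2 entries read)

Access #5 PA: 0x4E435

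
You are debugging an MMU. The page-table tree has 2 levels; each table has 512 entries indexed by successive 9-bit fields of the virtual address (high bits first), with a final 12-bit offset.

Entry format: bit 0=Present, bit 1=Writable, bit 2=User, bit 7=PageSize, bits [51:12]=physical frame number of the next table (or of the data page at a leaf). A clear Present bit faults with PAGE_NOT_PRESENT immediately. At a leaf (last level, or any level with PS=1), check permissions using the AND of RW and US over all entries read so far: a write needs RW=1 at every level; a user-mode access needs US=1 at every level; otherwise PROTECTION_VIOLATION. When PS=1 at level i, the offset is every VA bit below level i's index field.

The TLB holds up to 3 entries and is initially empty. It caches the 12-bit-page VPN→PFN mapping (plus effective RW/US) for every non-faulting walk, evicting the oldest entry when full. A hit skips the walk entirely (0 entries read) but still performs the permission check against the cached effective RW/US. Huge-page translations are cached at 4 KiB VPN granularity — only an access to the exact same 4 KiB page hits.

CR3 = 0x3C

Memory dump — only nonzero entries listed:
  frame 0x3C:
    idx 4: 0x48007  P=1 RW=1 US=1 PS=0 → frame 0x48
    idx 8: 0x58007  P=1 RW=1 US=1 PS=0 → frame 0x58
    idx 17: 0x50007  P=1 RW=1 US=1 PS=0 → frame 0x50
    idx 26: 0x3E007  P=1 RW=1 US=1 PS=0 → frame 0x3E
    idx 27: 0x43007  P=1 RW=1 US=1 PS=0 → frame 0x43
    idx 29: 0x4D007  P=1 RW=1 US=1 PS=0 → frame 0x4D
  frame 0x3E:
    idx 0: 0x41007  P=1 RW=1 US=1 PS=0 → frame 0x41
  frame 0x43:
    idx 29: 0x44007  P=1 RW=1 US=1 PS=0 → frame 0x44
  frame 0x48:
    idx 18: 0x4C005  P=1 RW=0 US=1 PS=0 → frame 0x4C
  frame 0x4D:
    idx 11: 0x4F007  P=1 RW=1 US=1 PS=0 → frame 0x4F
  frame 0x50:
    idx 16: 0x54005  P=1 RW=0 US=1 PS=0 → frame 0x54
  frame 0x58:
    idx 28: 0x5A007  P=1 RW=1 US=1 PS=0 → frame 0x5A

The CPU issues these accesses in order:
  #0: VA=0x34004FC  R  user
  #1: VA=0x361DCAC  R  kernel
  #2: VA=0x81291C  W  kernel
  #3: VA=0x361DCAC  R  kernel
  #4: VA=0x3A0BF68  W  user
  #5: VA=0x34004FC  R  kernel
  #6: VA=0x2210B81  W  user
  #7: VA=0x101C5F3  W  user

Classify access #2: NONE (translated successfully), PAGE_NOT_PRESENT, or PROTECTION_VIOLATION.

Trace:
#0 VA=0x34004FC (r,user):
  [0] read 0x3C idx=26: raw=0x3E007 flags P=1 W=1 U=1 S=0
  [1] read 0x3E idx=0: raw=0x41007 flags P=1 W=1 U=1 S=0
  → PA=0x414FC  (2 entries read)
#1 VA=0x361DCAC (r,kernel):
  [0] read 0x3C idx=27: raw=0x43007 flags P=1 W=1 U=1 S=0
  [1] read 0x43 idx=29: raw=0x44007 flags P=1 W=1 U=1 S=0
  → PA=0x44CAC  (2 entries read)
#2 VA=0x81291C (w,kernel):
  [0] read 0x3C idx=4: raw=0x48007 flags P=1 W=1 U=1 S=0
  [1] read 0x48 idx=18: raw=0x4C005 flags P=1 W=0 U=1 S=0
  ⇒ fault: PROTECTION_VIOLATION  — 2 lookups
#3 VA=0x361DCAC (r,kernel):
  TLB hit vpn=0x361D → PA=0x44CAC
#4 VA=0x3A0BF68 (w,user):
  [0] read 0x3C idx=29: raw=0x4D007 flags P=1 W=1 U=1 S=0
  [1] read 0x4D idx=11: raw=0x4F007 flags P=1 W=1 U=1 S=0
  → PA=0x4FF68  (2 entries read)
#5 VA=0x34004FC (r,kernel):
  TLB hit vpn=0x3400 → PA=0x414FC
#6 VA=0x2210B81 (w,user):
  [0] read 0x3C idx=17: raw=0x50007 flags P=1 W=1 U=1 S=0
  [1] read 0x50 idx=16: raw=0x54005 flags P=1 W=0 U=1 S=0
  ⇒ fault: PROTECTION_VIOLATION  — 2 lookups
#7 VA=0x101C5F3 (w,user):
  [0] read 0x3C idx=8: raw=0x58007 flags P=1 W=1 U=1 S=0
  [1] read 0x58 idx=28: raw=0x5A007 flags P=1 W=1 U=1 S=0
  → PA=0x5A5F3  (2 entries read)

Access #2 fault: PROTECTION_VIOLATION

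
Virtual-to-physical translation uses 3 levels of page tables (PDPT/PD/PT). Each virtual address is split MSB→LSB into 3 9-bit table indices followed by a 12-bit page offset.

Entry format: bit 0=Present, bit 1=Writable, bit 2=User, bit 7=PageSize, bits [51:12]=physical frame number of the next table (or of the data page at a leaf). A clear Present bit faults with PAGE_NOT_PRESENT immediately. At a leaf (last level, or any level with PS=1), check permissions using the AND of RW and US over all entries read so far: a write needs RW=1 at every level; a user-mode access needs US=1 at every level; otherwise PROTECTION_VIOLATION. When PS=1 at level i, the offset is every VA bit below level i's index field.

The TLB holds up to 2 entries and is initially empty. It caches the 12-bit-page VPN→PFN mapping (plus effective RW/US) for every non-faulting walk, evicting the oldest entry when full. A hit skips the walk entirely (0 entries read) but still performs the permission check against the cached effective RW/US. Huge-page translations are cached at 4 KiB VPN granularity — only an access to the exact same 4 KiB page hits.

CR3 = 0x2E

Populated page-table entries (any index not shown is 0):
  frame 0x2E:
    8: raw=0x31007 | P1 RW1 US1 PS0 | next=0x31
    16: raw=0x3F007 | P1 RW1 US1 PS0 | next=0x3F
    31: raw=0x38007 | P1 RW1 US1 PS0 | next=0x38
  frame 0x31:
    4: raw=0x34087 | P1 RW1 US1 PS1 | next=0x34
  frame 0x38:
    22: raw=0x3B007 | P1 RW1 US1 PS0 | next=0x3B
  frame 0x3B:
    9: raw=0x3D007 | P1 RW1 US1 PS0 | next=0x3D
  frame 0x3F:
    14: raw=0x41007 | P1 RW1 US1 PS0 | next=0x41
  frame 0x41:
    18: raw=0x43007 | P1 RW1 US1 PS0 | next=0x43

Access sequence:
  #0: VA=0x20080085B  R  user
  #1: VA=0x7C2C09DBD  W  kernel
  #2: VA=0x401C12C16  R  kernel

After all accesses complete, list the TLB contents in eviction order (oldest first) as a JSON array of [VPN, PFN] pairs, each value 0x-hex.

Trace:
#0 VA=0x20080085B (r,user):
  L0 @0x2E[8] → 0x31007  P=1,RW=1,US=1,PS=0
  L1 @0x31[4] → 0x34087  P=1,RW=1,US=1,PS=1
  ✓ 0x3485B (huge @L1)  — 2 lookups
#1 VA=0x7C2C09DBD (w,kernel):
  L0 @0x2E[31] → 0x38007  P=1,RW=1,US=1,PS=0
  L1 @0x38[22] → 0x3B007  P=1,RW=1,US=1,PS=0
  L2 @0x3B[9] → 0x3D007  P=1,RW=1,US=1,PS=0
  ✓ 0x3DDBD  — 3 lookups
#2 VA=0x401C12C16 (r,kernel):
  L0 @0x2E[16] → 0x3F007  P=1,RW=1,US=1,PS=0
  L1 @0x3F[14] → 0x41007  P=1,RW=1,US=1,PS=0
  L2 @0x41[18] → 0x43007  P=1,RW=1,US=1,PS=0
  ✓ 0x43C16  — 3 lookups

TLB: [["0x7C2C09", "0x3D"], ["0x401C12", "0x43"]]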